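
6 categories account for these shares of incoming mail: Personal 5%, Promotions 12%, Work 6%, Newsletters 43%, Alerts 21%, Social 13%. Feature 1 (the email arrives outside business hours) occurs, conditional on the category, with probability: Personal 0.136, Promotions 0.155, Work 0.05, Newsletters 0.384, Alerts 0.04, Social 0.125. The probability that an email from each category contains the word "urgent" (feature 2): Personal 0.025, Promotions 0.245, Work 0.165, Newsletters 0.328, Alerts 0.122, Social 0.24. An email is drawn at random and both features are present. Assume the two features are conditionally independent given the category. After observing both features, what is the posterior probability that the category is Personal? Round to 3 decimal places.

0.003

By Bayes' rule, posterior ∝ prior × likelihood:
  Personal: 0.05 × 0.136 × 0.025 = 0.00017
  Promotions: 0.12 × 0.155 × 0.245 = 0.004557
  Work: 0.06 × 0.05 × 0.165 = 0.000495
  Newsletters: 0.43 × 0.384 × 0.328 = 0.05415936
  Alerts: 0.21 × 0.04 × 0.122 = 0.0010248
  Social: 0.13 × 0.125 × 0.24 = 0.0039
Total = 0.06430616.
P(Personal | evidence) = 0.00017 / 0.06430616 ≈ 0.003.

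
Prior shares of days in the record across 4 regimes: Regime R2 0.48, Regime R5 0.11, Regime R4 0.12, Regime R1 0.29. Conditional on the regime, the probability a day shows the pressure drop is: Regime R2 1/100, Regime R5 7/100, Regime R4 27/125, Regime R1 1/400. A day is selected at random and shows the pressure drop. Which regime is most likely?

Regime R4

Compute prior × likelihood for every hypothesis:
  Regime R2: 0.48 × 0.01 = 0.0048
  Regime R5: 0.11 × 0.07 = 0.0077
  Regime R4: 0.12 × 0.216 = 0.02592
  Regime R1: 0.29 × 0.0025 = 0.000725
Total = 0.039145.
Largest term belongs to Regime R4, so Regime R4 is most probable.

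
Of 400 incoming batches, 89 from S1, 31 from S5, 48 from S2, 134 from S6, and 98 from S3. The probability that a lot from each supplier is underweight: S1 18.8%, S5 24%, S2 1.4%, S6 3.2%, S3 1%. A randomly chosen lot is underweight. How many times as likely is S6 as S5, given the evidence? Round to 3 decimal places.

Unnormalized posteriors (prior × likelihood):
  S1: 0.2225 × 0.188 = 0.04183
  S5: 0.0775 × 0.24 = 0.0186
  S2: 0.12 × 0.014 = 0.00168
  S6: 0.335 × 0.032 = 0.01072
  S3: 0.245 × 0.01 = 0.00245
Normalizing constant = 0.07528.
The ratio is 0.01072 / 0.0186 (the normalizer cancels) = 0.576.

0.576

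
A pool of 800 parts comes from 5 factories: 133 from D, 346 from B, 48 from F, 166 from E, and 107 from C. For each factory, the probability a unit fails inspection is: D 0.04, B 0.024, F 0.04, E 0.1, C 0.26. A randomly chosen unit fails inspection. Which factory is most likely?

By Bayes' rule, posterior ∝ prior × likelihood:
  D: 0.16625 × 0.04 = 0.00665
  B: 0.4325 × 0.024 = 0.01038
  F: 0.06 × 0.04 = 0.0024
  E: 0.2075 × 0.1 = 0.02075
  C: 0.13375 × 0.26 = 0.034775
Sum = 0.074955.
Largest term belongs to C, so C is most probable.

C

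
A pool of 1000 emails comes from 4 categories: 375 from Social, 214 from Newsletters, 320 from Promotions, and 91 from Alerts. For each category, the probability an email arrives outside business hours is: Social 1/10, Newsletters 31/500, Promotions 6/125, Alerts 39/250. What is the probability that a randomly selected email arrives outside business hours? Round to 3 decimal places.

0.080

Compute prior × likelihood for every hypothesis:
  Social: 0.375 × 0.1 = 0.0375
  Newsletters: 0.214 × 0.062 = 0.013268
  Promotions: 0.32 × 0.048 = 0.01536
  Alerts: 0.091 × 0.156 = 0.014196
P(off-hours) = 0.0375 + 0.013268 + 0.01536 + 0.014196 = 0.080324 → 0.080.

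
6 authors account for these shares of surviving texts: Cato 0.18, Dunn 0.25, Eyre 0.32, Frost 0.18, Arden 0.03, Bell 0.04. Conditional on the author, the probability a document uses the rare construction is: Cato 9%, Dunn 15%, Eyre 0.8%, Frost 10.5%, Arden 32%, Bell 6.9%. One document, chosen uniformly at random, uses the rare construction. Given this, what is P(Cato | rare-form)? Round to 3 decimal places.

0.185

Unnormalized posteriors (prior × likelihood):
  Cato: 0.18 × 0.09 = 0.0162
  Dunn: 0.25 × 0.15 = 0.0375
  Eyre: 0.32 × 0.008 = 0.00256
  Frost: 0.18 × 0.105 = 0.0189
  Arden: 0.03 × 0.32 = 0.0096
  Bell: 0.04 × 0.069 = 0.00276
Normalizing constant = 0.08752.
P(Cato | evidence) = 0.0162 / 0.08752 ≈ 0.185.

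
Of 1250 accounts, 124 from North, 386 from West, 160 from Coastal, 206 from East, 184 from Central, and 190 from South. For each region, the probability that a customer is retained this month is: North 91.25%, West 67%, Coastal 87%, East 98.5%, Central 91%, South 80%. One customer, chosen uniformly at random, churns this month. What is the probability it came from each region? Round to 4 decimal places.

North 0.0501, West 0.5879, Coastal 0.0960, East 0.0143, Central 0.0764, South 0.1754

Taking complements, P(churn | each) = North 0.0875, West 0.33, Coastal 0.13, East 0.015, Central 0.09, South 0.2.
Unnormalized posteriors (prior × likelihood):
  North: 0.0992 × 0.0875 = 0.00868
  West: 0.3088 × 0.33 = 0.101904
  Coastal: 0.128 × 0.13 = 0.01664
  East: 0.1648 × 0.015 = 0.002472
  Central: 0.1472 × 0.09 = 0.013248
  South: 0.152 × 0.2 = 0.0304
Sum = 0.173344.
P(North | churn) = 0.00868/0.173344 ≈ 0.0501
P(West | churn) = 0.101904/0.173344 ≈ 0.5879
P(Coastal | churn) = 0.01664/0.173344 ≈ 0.0960
P(East | churn) = 0.002472/0.173344 ≈ 0.0143
P(Central | churn) = 0.013248/0.173344 ≈ 0.0764
P(South | churn) = 0.0304/0.173344 ≈ 0.1754
(Check: 0.0501+0.5879+0.0960+0.0143+0.0764+0.1754 = 1.0001.)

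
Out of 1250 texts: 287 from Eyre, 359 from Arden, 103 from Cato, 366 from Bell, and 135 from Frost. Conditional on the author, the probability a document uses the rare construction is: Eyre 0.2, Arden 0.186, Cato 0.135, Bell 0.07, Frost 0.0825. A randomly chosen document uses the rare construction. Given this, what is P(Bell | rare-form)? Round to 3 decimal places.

0.147

Unnormalized posteriors (prior × likelihood):
  Eyre: 0.2296 × 0.2 = 0.04592
  Arden: 0.2872 × 0.186 = 0.0534192
  Cato: 0.0824 × 0.135 = 0.011124
  Bell: 0.2928 × 0.07 = 0.020496
  Frost: 0.108 × 0.0825 = 0.00891
Normalizing constant = 0.1398692.
P(Bell | evidence) = 0.020496 / 0.1398692 ≈ 0.147.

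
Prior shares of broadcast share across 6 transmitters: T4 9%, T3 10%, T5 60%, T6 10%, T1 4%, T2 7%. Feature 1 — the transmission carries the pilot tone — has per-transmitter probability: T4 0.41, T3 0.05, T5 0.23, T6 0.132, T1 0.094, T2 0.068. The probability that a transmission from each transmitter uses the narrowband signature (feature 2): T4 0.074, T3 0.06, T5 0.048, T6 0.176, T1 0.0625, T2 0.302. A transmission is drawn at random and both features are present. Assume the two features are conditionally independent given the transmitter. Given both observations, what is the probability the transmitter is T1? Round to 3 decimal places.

Compute prior × likelihood for every hypothesis:
  T4: 0.09 × 0.41 × 0.074 = 0.0027306
  T3: 0.1 × 0.05 × 0.06 = 0.0003
  T5: 0.6 × 0.23 × 0.048 = 0.006624
  T6: 0.1 × 0.132 × 0.176 = 0.0023232
  T1: 0.04 × 0.094 × 0.0625 = 0.000235
  T2: 0.07 × 0.068 × 0.302 = 0.00143752
Sum = 0.01365032.
P(T1 | evidence) = 0.000235 / 0.01365032 ≈ 0.017.

0.017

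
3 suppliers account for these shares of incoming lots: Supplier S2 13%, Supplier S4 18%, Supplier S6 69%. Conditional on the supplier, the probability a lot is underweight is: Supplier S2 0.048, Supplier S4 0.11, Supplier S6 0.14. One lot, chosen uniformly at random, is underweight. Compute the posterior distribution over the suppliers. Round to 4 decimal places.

Supplier S2 0.0509, Supplier S4 0.1614, Supplier S6 0.7877

Compute prior × likelihood for every hypothesis:
  Supplier S2: 0.13 × 0.048 = 0.00624
  Supplier S4: 0.18 × 0.11 = 0.0198
  Supplier S6: 0.69 × 0.14 = 0.0966
Total = 0.12264.
P(Supplier S2 | underweight) = 0.00624/0.12264 ≈ 0.0509
P(Supplier S4 | underweight) = 0.0198/0.12264 ≈ 0.1614
P(Supplier S6 | underweight) = 0.0966/0.12264 ≈ 0.7877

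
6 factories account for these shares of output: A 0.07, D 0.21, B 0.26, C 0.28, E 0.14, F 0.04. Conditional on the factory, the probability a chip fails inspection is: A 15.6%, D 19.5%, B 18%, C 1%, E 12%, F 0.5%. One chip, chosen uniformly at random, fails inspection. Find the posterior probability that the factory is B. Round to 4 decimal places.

By Bayes' rule, posterior ∝ prior × likelihood:
  A: 0.07 × 0.156 = 0.01092
  D: 0.21 × 0.195 = 0.04095
  B: 0.26 × 0.18 = 0.0468
  C: 0.28 × 0.01 = 0.0028
  E: 0.14 × 0.12 = 0.0168
  F: 0.04 × 0.005 = 0.0002
Normalizing constant = 0.11847.
P(B | evidence) = 0.0468 / 0.11847 ≈ 0.3950.

0.3950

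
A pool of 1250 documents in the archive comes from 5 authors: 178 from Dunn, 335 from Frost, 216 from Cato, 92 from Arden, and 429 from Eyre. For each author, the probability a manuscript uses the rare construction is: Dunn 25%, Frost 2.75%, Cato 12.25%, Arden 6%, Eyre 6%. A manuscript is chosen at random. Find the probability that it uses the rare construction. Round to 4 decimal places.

0.0891

Prior × likelihood for each hypothesis:
  Dunn: 0.1424 × 0.25 = 0.0356
  Frost: 0.268 × 0.0275 = 0.00737
  Cato: 0.1728 × 0.1225 = 0.021168
  Arden: 0.0736 × 0.06 = 0.004416
  Eyre: 0.3432 × 0.06 = 0.020592
P(rare-form) = 0.0356 + 0.00737 + 0.021168 + 0.004416 + 0.020592 = 0.089146 → 0.0891.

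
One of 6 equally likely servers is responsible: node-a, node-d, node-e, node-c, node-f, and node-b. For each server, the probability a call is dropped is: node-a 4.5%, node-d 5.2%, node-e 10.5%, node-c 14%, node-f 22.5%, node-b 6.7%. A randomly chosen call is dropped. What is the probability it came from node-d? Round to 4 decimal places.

0.0820

With a uniform prior (1/6 each), posterior ∝ likelihood:
  node-a: 0.045
  node-d: 0.052
  node-e: 0.105
  node-c: 0.14
  node-f: 0.225
  node-b: 0.067
Normalizing constant = 0.634.
P(node-d | evidence) = 0.052 / 0.634 ≈ 0.0820.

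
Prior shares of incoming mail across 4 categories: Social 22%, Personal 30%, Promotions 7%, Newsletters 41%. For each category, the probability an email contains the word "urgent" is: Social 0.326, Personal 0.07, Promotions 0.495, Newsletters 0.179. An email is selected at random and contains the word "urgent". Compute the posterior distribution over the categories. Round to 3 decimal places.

Social 0.357, Personal 0.105, Promotions 0.173, Newsletters 0.366

By Bayes' rule, posterior ∝ prior × likelihood:
  Social: 0.22 × 0.326 = 0.07172
  Personal: 0.3 × 0.07 = 0.021
  Promotions: 0.07 × 0.495 = 0.03465
  Newsletters: 0.41 × 0.179 = 0.07339
Sum = 0.20076.
P(Social | urgent-flag) = 0.07172/0.20076 ≈ 0.357
P(Personal | urgent-flag) = 0.021/0.20076 ≈ 0.105
P(Promotions | urgent-flag) = 0.03465/0.20076 ≈ 0.173
P(Newsletters | urgent-flag) = 0.07339/0.20076 ≈ 0.366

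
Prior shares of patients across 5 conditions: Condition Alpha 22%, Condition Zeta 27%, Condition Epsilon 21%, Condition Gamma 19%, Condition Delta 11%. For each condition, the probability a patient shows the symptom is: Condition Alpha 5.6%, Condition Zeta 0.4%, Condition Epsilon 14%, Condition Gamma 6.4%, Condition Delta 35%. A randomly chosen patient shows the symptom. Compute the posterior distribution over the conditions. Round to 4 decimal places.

Condition Alpha 0.1318, Condition Zeta 0.0116, Condition Epsilon 0.3146, Condition Gamma 0.1301, Condition Delta 0.4119

Unnormalized posteriors (prior × likelihood):
  Condition Alpha: 0.22 × 0.056 = 0.01232
  Condition Zeta: 0.27 × 0.004 = 0.00108
  Condition Epsilon: 0.21 × 0.14 = 0.0294
  Condition Gamma: 0.19 × 0.064 = 0.01216
  Condition Delta: 0.11 × 0.35 = 0.0385
Normalizing constant = 0.09346.
P(Condition Alpha | symptomatic) = 0.01232/0.09346 ≈ 0.1318
P(Condition Zeta | symptomatic) = 0.00108/0.09346 ≈ 0.0116
P(Condition Epsilon | symptomatic) = 0.0294/0.09346 ≈ 0.3146
P(Condition Gamma | symptomatic) = 0.01216/0.09346 ≈ 0.1301
P(Condition Delta | symptomatic) = 0.0385/0.09346 ≈ 0.4119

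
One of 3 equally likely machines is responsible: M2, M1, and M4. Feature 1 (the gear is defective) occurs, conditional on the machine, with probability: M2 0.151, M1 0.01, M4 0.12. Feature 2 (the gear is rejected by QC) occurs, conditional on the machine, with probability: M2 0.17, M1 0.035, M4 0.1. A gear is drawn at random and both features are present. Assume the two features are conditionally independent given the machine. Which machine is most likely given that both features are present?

M2

Since the prior is uniform, the posterior is proportional to the likelihood:
  M2: 0.151 × 0.17 = 0.02567
  M1: 0.01 × 0.035 = 0.00035
  M4: 0.12 × 0.1 = 0.012
Total = 0.03802.
Largest term belongs to M2, so M2 is most probable.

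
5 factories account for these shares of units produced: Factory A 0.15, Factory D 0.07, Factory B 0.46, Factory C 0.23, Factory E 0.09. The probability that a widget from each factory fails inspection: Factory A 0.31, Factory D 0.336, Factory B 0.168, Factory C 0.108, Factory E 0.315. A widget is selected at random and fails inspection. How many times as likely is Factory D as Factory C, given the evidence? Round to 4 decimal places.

By Bayes' rule, posterior ∝ prior × likelihood:
  Factory A: 0.15 × 0.31 = 0.0465
  Factory D: 0.07 × 0.336 = 0.02352
  Factory B: 0.46 × 0.168 = 0.07728
  Factory C: 0.23 × 0.108 = 0.02484
  Factory E: 0.09 × 0.315 = 0.02835
Total = 0.20049.
The ratio is 0.02352 / 0.02484 (the normalizer cancels) = 0.9469.

0.9469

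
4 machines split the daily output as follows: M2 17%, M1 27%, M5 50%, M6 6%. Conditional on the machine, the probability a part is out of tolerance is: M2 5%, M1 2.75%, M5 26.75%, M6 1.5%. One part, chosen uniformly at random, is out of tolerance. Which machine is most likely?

Unnormalized posteriors (prior × likelihood):
  M2: 0.17 × 0.05 = 0.0085
  M1: 0.27 × 0.0275 = 0.007425
  M5: 0.5 × 0.2675 = 0.13375
  M6: 0.06 × 0.015 = 0.0009
Normalizing constant = 0.150575.
Largest term belongs to M5, so M5 is most probable.

M5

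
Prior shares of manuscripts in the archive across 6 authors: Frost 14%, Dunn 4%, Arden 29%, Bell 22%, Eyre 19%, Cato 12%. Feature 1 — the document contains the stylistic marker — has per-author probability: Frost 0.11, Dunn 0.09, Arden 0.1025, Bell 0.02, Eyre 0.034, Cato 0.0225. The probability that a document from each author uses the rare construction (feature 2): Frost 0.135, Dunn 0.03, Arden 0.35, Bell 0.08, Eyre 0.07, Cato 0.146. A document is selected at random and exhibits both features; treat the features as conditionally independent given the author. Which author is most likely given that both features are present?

Arden

By Bayes' rule, posterior ∝ prior × likelihood:
  Frost: 0.14 × 0.11 × 0.135 = 0.002079
  Dunn: 0.04 × 0.09 × 0.03 = 0.000108
  Arden: 0.29 × 0.1025 × 0.35 = 0.01040375
  Bell: 0.22 × 0.02 × 0.08 = 0.000352
  Eyre: 0.19 × 0.034 × 0.07 = 0.0004522
  Cato: 0.12 × 0.0225 × 0.146 = 0.0003942
Total = 0.01378915.
Largest term belongs to Arden, so Arden is most probable.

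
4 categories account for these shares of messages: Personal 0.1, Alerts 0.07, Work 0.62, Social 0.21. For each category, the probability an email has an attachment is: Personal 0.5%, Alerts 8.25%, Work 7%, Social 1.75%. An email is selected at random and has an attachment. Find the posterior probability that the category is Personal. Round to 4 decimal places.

0.0094

By Bayes' rule, posterior ∝ prior × likelihood:
  Personal: 0.1 × 0.005 = 0.0005
  Alerts: 0.07 × 0.0825 = 0.005775
  Work: 0.62 × 0.07 = 0.0434
  Social: 0.21 × 0.0175 = 0.003675
Sum = 0.05335.
P(Personal | evidence) = 0.0005 / 0.05335 ≈ 0.0094.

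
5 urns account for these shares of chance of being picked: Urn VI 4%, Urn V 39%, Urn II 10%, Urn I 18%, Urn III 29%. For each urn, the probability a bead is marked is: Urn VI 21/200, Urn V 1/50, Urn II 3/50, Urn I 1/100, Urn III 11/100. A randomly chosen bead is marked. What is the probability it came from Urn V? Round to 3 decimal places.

0.151

By Bayes' rule, posterior ∝ prior × likelihood:
  Urn VI: 0.04 × 0.105 = 0.0042
  Urn V: 0.39 × 0.02 = 0.0078
  Urn II: 0.1 × 0.06 = 0.006
  Urn I: 0.18 × 0.01 = 0.0018
  Urn III: 0.29 × 0.11 = 0.0319
Normalizing constant = 0.0517.
P(Urn V | evidence) = 0.0078 / 0.0517 ≈ 0.151.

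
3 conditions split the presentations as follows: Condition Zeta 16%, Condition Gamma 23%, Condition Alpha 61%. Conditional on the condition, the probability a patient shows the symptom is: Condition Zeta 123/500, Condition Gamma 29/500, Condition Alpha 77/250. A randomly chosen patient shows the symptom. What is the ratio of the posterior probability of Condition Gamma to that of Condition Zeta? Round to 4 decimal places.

Unnormalized posteriors (prior × likelihood):
  Condition Zeta: 0.16 × 0.246 = 0.03936
  Condition Gamma: 0.23 × 0.058 = 0.01334
  Condition Alpha: 0.61 × 0.308 = 0.18788
Total = 0.24058.
The ratio is 0.01334 / 0.03936 (the normalizer cancels) = 0.3389.

0.3389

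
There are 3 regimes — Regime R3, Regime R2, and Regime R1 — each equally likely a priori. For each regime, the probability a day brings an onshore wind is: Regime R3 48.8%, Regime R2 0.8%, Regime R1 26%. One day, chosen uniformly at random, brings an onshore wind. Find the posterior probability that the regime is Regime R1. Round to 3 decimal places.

0.344

Since the prior is uniform, the posterior is proportional to the likelihood:
  Regime R3: 0.488
  Regime R2: 0.008
  Regime R1: 0.26
Sum = 0.756.
P(Regime R1 | evidence) = 0.26 / 0.756 ≈ 0.344.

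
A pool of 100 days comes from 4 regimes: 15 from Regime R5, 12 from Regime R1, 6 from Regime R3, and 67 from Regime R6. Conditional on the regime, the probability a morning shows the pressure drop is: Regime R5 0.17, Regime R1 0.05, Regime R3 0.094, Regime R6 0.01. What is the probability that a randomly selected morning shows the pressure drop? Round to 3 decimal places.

0.044

Unnormalized posteriors (prior × likelihood):
  Regime R5: 0.15 × 0.17 = 0.0255
  Regime R1: 0.12 × 0.05 = 0.006
  Regime R3: 0.06 × 0.094 = 0.00564
  Regime R6: 0.67 × 0.01 = 0.0067
P(drop) = 0.0255 + 0.006 + 0.00564 + 0.0067 = 0.04384 → 0.044.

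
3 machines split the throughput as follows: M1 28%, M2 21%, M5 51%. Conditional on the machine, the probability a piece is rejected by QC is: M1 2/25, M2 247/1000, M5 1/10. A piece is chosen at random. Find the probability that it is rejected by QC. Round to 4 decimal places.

Unnormalized posteriors (prior × likelihood):
  M1: 0.28 × 0.08 = 0.0224
  M2: 0.21 × 0.247 = 0.05187
  M5: 0.51 × 0.1 = 0.051
P(rejected) = 0.0224 + 0.05187 + 0.051 = 0.12527 → 0.1253.

0.1253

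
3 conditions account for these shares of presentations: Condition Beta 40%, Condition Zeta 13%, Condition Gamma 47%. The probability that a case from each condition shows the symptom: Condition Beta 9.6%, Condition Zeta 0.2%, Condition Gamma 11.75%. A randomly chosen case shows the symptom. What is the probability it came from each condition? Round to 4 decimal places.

Condition Beta 0.4090, Condition Zeta 0.0028, Condition Gamma 0.5882

Prior × likelihood for each hypothesis:
  Condition Beta: 0.4 × 0.096 = 0.0384
  Condition Zeta: 0.13 × 0.002 = 0.00026
  Condition Gamma: 0.47 × 0.1175 = 0.055225
Sum = 0.093885.
P(Condition Beta | symptomatic) = 0.0384/0.093885 ≈ 0.4090
P(Condition Zeta | symptomatic) = 0.00026/0.093885 ≈ 0.0028
P(Condition Gamma | symptomatic) = 0.055225/0.093885 ≈ 0.5882
(Check: 0.4090+0.0028+0.5882 = 1.0000.)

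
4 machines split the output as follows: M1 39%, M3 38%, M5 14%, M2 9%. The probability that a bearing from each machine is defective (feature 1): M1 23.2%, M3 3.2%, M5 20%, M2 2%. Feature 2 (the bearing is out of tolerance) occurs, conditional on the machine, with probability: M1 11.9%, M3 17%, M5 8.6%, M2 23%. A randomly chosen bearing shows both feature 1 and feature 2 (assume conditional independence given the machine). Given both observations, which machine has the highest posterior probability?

M1

Compute prior × likelihood for every hypothesis:
  M1: 0.39 × 0.232 × 0.119 = 0.01076712
  M3: 0.38 × 0.032 × 0.17 = 0.0020672
  M5: 0.14 × 0.2 × 0.086 = 0.002408
  M2: 0.09 × 0.02 × 0.23 = 0.000414
Normalizing constant = 0.01565632.
Largest term belongs to M1, so M1 is most probable.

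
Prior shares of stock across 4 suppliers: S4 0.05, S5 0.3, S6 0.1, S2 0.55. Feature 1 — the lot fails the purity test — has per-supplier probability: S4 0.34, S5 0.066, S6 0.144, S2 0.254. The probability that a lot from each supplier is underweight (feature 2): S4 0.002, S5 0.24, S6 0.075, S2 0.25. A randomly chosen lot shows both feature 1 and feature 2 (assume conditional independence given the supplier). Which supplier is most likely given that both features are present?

Compute prior × likelihood for every hypothesis:
  S4: 0.05 × 0.34 × 0.002 = 0.000034
  S5: 0.3 × 0.066 × 0.24 = 0.004752
  S6: 0.1 × 0.144 × 0.075 = 0.00108
  S2: 0.55 × 0.254 × 0.25 = 0.034925
Normalizing constant = 0.040791.
Largest term belongs to S2, so S2 is most probable.

S2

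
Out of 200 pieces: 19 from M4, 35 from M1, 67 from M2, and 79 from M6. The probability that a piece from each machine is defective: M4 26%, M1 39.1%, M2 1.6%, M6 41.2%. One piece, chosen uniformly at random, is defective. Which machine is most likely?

M6

By Bayes' rule, posterior ∝ prior × likelihood:
  M4: 0.095 × 0.26 = 0.0247
  M1: 0.175 × 0.391 = 0.068425
  M2: 0.335 × 0.016 = 0.00536
  M6: 0.395 × 0.412 = 0.16274
Total = 0.261225.
Largest term belongs to M6, so M6 is most probable.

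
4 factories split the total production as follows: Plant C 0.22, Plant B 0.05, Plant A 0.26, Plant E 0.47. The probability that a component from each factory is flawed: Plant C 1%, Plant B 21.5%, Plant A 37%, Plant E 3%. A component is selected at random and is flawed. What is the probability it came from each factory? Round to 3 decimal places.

Plant C 0.018, Plant B 0.087, Plant A 0.781, Plant E 0.114

Prior × likelihood for each hypothesis:
  Plant C: 0.22 × 0.01 = 0.0022
  Plant B: 0.05 × 0.215 = 0.01075
  Plant A: 0.26 × 0.37 = 0.0962
  Plant E: 0.47 × 0.03 = 0.0141
Normalizing constant = 0.12325.
P(Plant C | flawed) = 0.0022/0.12325 ≈ 0.018
P(Plant B | flawed) = 0.01075/0.12325 ≈ 0.087
P(Plant A | flawed) = 0.0962/0.12325 ≈ 0.781
P(Plant E | flawed) = 0.0141/0.12325 ≈ 0.114
(Check: 0.018+0.087+0.781+0.114 = 1.000.)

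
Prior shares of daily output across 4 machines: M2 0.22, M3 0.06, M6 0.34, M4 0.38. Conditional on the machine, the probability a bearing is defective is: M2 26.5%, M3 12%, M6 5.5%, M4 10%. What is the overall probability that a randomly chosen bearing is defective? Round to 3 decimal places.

Prior × likelihood for each hypothesis:
  M2: 0.22 × 0.265 = 0.0583
  M3: 0.06 × 0.12 = 0.0072
  M6: 0.34 × 0.055 = 0.0187
  M4: 0.38 × 0.1 = 0.038
P(defective) = 0.0583 + 0.0072 + 0.0187 + 0.038 = 0.1222 → 0.122.

0.122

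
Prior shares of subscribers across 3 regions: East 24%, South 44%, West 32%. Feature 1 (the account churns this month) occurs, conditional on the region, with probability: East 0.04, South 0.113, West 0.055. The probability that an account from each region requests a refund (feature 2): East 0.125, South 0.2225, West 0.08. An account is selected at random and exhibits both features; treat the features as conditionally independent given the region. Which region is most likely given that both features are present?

South

Compute prior × likelihood for every hypothesis:
  East: 0.24 × 0.04 × 0.125 = 0.0012
  South: 0.44 × 0.113 × 0.2225 = 0.0110627
  West: 0.32 × 0.055 × 0.08 = 0.001408
Sum = 0.0136707.
Largest term belongs to South, so South is most probable.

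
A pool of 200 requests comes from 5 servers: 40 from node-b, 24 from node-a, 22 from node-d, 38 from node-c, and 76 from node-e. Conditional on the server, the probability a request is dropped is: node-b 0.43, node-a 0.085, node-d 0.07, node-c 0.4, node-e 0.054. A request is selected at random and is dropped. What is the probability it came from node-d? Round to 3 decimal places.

0.038

Unnormalized posteriors (prior × likelihood):
  node-b: 0.2 × 0.43 = 0.086
  node-a: 0.12 × 0.085 = 0.0102
  node-d: 0.11 × 0.07 = 0.0077
  node-c: 0.19 × 0.4 = 0.076
  node-e: 0.38 × 0.054 = 0.02052
Normalizing constant = 0.20042.
P(node-d | evidence) = 0.0077 / 0.20042 ≈ 0.038.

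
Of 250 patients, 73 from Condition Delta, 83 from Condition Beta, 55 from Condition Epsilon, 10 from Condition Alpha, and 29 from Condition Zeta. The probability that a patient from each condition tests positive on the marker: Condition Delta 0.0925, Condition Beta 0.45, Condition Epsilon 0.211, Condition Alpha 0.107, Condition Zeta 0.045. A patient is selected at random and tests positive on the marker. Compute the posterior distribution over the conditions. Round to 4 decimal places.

Condition Delta 0.1163, Condition Beta 0.6431, Condition Epsilon 0.1998, Condition Alpha 0.0184, Condition Zeta 0.0225

Prior × likelihood for each hypothesis:
  Condition Delta: 0.292 × 0.0925 = 0.02701
  Condition Beta: 0.332 × 0.45 = 0.1494
  Condition Epsilon: 0.22 × 0.211 = 0.04642
  Condition Alpha: 0.04 × 0.107 = 0.00428
  Condition Zeta: 0.116 × 0.045 = 0.00522
Sum = 0.23233.
P(Condition Delta | marker-positive) = 0.02701/0.23233 ≈ 0.1163
P(Condition Beta | marker-positive) = 0.1494/0.23233 ≈ 0.6431
P(Condition Epsilon | marker-positive) = 0.04642/0.23233 ≈ 0.1998
P(Condition Alpha | marker-positive) = 0.00428/0.23233 ≈ 0.0184
P(Condition Zeta | marker-positive) = 0.00522/0.23233 ≈ 0.0225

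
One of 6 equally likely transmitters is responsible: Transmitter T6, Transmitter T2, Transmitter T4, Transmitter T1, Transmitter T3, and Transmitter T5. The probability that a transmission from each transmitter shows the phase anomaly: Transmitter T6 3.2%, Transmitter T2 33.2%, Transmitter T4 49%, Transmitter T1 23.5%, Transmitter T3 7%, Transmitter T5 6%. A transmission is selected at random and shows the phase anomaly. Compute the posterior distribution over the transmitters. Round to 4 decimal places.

Since the prior is uniform, the posterior is proportional to the likelihood:
  Transmitter T6: 0.032
  Transmitter T2: 0.332
  Transmitter T4: 0.49
  Transmitter T1: 0.235
  Transmitter T3: 0.07
  Transmitter T5: 0.06
Normalizing constant = 1.219.
P(Transmitter T6 | anomaly) = 0.032/1.219 ≈ 0.0263
P(Transmitter T2 | anomaly) = 0.332/1.219 ≈ 0.2724
P(Transmitter T4 | anomaly) = 0.49/1.219 ≈ 0.4020
P(Transmitter T1 | anomaly) = 0.235/1.219 ≈ 0.1928
P(Transmitter T3 | anomaly) = 0.07/1.219 ≈ 0.0574
P(Transmitter T5 | anomaly) = 0.06/1.219 ≈ 0.0492

Transmitter T6 0.0263, Transmitter T2 0.2724, Transmitter T4 0.4020, Transmitter T1 0.1928, Transmitter T3 0.0574, Transmitter T5 0.0492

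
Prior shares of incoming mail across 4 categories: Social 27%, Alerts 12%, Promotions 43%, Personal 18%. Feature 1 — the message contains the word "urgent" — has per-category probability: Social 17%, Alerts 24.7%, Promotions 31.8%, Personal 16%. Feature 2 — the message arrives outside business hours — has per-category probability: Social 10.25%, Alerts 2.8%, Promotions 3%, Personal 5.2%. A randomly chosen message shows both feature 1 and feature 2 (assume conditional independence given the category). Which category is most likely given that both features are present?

Social

Compute prior × likelihood for every hypothesis:
  Social: 0.27 × 0.17 × 0.1025 = 0.00470475
  Alerts: 0.12 × 0.247 × 0.028 = 0.00082992
  Promotions: 0.43 × 0.318 × 0.03 = 0.0041022
  Personal: 0.18 × 0.16 × 0.052 = 0.0014976
Normalizing constant = 0.01113447.
Largest term belongs to Social, so Social is most probable.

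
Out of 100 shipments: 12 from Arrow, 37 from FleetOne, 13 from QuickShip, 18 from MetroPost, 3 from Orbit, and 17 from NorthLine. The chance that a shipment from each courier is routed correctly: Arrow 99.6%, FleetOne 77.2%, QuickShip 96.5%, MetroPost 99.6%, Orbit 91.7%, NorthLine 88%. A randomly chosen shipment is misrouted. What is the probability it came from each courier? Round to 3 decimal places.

Arrow 0.004, FleetOne 0.747, QuickShip 0.040, MetroPost 0.006, Orbit 0.022, NorthLine 0.181

Taking complements, P(misrouted | each) = Arrow 0.004, FleetOne 0.228, QuickShip 0.035, MetroPost 0.004, Orbit 0.083, NorthLine 0.12.
Compute prior × likelihood for every hypothesis:
  Arrow: 0.12 × 0.004 = 0.00048
  FleetOne: 0.37 × 0.228 = 0.08436
  QuickShip: 0.13 × 0.035 = 0.00455
  MetroPost: 0.18 × 0.004 = 0.00072
  Orbit: 0.03 × 0.083 = 0.00249
  NorthLine: 0.17 × 0.12 = 0.0204
Total = 0.113.
P(Arrow | misrouted) = 0.00048/0.113 ≈ 0.004
P(FleetOne | misrouted) = 0.08436/0.113 ≈ 0.747
P(QuickShip | misrouted) = 0.00455/0.113 ≈ 0.040
P(MetroPost | misrouted) = 0.00072/0.113 ≈ 0.006
P(Orbit | misrouted) = 0.00249/0.113 ≈ 0.022
P(NorthLine | misrouted) = 0.0204/0.113 ≈ 0.181
(Check: 0.004+0.747+0.040+0.006+0.022+0.181 = 1.000.)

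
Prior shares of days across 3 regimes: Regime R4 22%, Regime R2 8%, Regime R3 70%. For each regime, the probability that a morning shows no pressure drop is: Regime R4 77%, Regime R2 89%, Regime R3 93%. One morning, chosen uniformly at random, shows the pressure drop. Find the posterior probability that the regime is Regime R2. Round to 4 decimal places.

Taking complements, P(drop | each) = Regime R4 0.23, Regime R2 0.11, Regime R3 0.07.
Compute prior × likelihood for every hypothesis:
  Regime R4: 0.22 × 0.23 = 0.0506
  Regime R2: 0.08 × 0.11 = 0.0088
  Regime R3: 0.7 × 0.07 = 0.049
Normalizing constant = 0.1084.
P(Regime R2 | evidence) = 0.0088 / 0.1084 ≈ 0.0812.

0.0812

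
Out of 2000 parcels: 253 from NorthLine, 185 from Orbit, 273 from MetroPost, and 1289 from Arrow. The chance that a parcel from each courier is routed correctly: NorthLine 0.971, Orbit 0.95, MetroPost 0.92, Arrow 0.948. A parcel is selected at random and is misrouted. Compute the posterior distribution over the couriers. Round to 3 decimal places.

NorthLine 0.070, Orbit 0.088, MetroPost 0.207, Arrow 0.636

Taking complements, P(misrouted | each) = NorthLine 0.029, Orbit 0.05, MetroPost 0.08, Arrow 0.052.
By Bayes' rule, posterior ∝ prior × likelihood:
  NorthLine: 0.1265 × 0.029 = 0.0036685
  Orbit: 0.0925 × 0.05 = 0.004625
  MetroPost: 0.1365 × 0.08 = 0.01092
  Arrow: 0.6445 × 0.052 = 0.033514
Sum = 0.0527275.
P(NorthLine | misrouted) = 0.0036685/0.0527275 ≈ 0.070
P(Orbit | misrouted) = 0.004625/0.0527275 ≈ 0.088
P(MetroPost | misrouted) = 0.01092/0.0527275 ≈ 0.207
P(Arrow | misrouted) = 0.033514/0.0527275 ≈ 0.636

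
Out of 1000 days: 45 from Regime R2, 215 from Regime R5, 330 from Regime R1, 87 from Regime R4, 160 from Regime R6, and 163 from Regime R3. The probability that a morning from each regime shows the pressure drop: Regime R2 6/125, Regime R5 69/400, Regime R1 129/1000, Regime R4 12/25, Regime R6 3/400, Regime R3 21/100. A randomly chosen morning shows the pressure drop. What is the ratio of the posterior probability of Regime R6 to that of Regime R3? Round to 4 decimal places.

0.0351

Prior × likelihood for each hypothesis:
  Regime R2: 0.045 × 0.048 = 0.00216
  Regime R5: 0.215 × 0.1725 = 0.0370875
  Regime R1: 0.33 × 0.129 = 0.04257
  Regime R4: 0.087 × 0.48 = 0.04176
  Regime R6: 0.16 × 0.0075 = 0.0012
  Regime R3: 0.163 × 0.21 = 0.03423
Sum = 0.1590075.
The ratio is 0.0012 / 0.03423 (the normalizer cancels) = 0.0351.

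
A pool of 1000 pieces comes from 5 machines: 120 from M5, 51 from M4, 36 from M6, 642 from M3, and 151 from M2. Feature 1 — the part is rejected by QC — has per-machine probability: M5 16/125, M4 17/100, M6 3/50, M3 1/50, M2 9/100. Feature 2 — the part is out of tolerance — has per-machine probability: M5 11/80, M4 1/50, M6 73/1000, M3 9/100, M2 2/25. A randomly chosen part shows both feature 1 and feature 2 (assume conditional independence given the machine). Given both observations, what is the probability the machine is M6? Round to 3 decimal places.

Unnormalized posteriors (prior × likelihood):
  M5: 0.12 × 0.128 × 0.1375 = 0.002112
  M4: 0.051 × 0.17 × 0.02 = 0.0001734
  M6: 0.036 × 0.06 × 0.073 = 0.00015768
  M3: 0.642 × 0.02 × 0.09 = 0.0011556
  M2: 0.151 × 0.09 × 0.08 = 0.0010872
Normalizing constant = 0.00468588.
P(M6 | evidence) = 0.00015768 / 0.00468588 ≈ 0.034.

0.034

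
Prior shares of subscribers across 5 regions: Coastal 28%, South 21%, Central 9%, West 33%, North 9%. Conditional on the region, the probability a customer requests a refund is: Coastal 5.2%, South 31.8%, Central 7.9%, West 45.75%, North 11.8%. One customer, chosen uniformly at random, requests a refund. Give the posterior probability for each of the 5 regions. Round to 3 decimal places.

Prior × likelihood for each hypothesis:
  Coastal: 0.28 × 0.052 = 0.01456
  South: 0.21 × 0.318 = 0.06678
  Central: 0.09 × 0.079 = 0.00711
  West: 0.33 × 0.4575 = 0.150975
  North: 0.09 × 0.118 = 0.01062
Normalizing constant = 0.250045.
P(Coastal | refund) = 0.01456/0.250045 ≈ 0.058
P(South | refund) = 0.06678/0.250045 ≈ 0.267
P(Central | refund) = 0.00711/0.250045 ≈ 0.028
P(West | refund) = 0.150975/0.250045 ≈ 0.604
P(North | refund) = 0.01062/0.250045 ≈ 0.042

Coastal 0.058, South 0.267, Central 0.028, West 0.604, North 0.042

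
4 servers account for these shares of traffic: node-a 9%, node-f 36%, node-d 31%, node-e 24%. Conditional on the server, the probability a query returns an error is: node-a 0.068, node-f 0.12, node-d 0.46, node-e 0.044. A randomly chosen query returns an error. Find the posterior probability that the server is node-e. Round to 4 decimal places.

By Bayes' rule, posterior ∝ prior × likelihood:
  node-a: 0.09 × 0.068 = 0.00612
  node-f: 0.36 × 0.12 = 0.0432
  node-d: 0.31 × 0.46 = 0.1426
  node-e: 0.24 × 0.044 = 0.01056
Normalizing constant = 0.20248.
P(node-e | evidence) = 0.01056 / 0.20248 ≈ 0.0522.

0.0522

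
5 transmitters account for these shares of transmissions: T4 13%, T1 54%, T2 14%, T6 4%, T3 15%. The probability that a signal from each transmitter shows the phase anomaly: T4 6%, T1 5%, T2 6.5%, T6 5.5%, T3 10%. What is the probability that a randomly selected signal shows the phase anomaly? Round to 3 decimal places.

Compute prior × likelihood for every hypothesis:
  T4: 0.13 × 0.06 = 0.0078
  T1: 0.54 × 0.05 = 0.027
  T2: 0.14 × 0.065 = 0.0091
  T6: 0.04 × 0.055 = 0.0022
  T3: 0.15 × 0.1 = 0.015
P(anomaly) = 0.0078 + 0.027 + 0.0091 + 0.0022 + 0.015 = 0.0611 → 0.061.

0.061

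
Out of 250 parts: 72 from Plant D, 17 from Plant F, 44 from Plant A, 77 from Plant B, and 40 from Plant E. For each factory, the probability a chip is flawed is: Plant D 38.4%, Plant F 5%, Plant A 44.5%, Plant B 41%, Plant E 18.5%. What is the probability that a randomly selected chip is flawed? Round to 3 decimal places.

0.348

By Bayes' rule, posterior ∝ prior × likelihood:
  Plant D: 0.288 × 0.384 = 0.110592
  Plant F: 0.068 × 0.05 = 0.0034
  Plant A: 0.176 × 0.445 = 0.07832
  Plant B: 0.308 × 0.41 = 0.12628
  Plant E: 0.16 × 0.185 = 0.0296
P(flawed) = 0.110592 + 0.0034 + 0.07832 + 0.12628 + 0.0296 = 0.348192 → 0.348.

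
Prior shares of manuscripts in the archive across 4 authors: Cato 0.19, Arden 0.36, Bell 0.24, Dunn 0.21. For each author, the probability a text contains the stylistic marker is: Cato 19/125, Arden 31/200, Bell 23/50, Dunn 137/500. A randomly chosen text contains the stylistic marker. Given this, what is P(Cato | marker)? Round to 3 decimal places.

0.114

Compute prior × likelihood for every hypothesis:
  Cato: 0.19 × 0.152 = 0.02888
  Arden: 0.36 × 0.155 = 0.0558
  Bell: 0.24 × 0.46 = 0.1104
  Dunn: 0.21 × 0.274 = 0.05754
Total = 0.25262.
P(Cato | evidence) = 0.02888 / 0.25262 ≈ 0.114.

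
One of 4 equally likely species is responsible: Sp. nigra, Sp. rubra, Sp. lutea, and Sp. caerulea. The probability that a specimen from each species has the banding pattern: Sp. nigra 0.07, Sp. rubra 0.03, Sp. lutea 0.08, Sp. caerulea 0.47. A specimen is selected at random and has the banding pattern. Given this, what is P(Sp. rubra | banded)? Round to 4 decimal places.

Since the prior is uniform, the posterior is proportional to the likelihood:
  Sp. nigra: 0.07
  Sp. rubra: 0.03
  Sp. lutea: 0.08
  Sp. caerulea: 0.47
Total = 0.65.
P(Sp. rubra | evidence) = 0.03 / 0.65 ≈ 0.0462.

0.0462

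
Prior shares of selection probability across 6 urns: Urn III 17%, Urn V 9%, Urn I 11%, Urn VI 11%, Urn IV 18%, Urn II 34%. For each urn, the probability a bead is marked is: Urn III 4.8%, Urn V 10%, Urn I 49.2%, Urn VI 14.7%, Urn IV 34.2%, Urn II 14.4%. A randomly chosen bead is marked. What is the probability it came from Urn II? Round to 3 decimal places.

Prior × likelihood for each hypothesis:
  Urn III: 0.17 × 0.048 = 0.00816
  Urn V: 0.09 × 0.1 = 0.009
  Urn I: 0.11 × 0.492 = 0.05412
  Urn VI: 0.11 × 0.147 = 0.01617
  Urn IV: 0.18 × 0.342 = 0.06156
  Urn II: 0.34 × 0.144 = 0.04896
Normalizing constant = 0.19797.
P(Urn II | evidence) = 0.04896 / 0.19797 ≈ 0.247.

0.247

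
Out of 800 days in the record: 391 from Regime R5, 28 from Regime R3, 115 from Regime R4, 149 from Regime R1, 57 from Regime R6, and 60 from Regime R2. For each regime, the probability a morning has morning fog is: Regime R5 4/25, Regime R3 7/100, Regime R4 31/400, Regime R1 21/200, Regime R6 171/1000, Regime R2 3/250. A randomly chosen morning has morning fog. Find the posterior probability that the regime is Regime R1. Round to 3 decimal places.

By Bayes' rule, posterior ∝ prior × likelihood:
  Regime R5: 0.48875 × 0.16 = 0.0782
  Regime R3: 0.035 × 0.07 = 0.00245
  Regime R4: 0.14375 × 0.0775 = 0.011140625
  Regime R1: 0.18625 × 0.105 = 0.01955625
  Regime R6: 0.07125 × 0.171 = 0.01218375
  Regime R2: 0.075 × 0.012 = 0.0009
Sum = 0.124430625.
P(Regime R1 | evidence) = 0.01955625 / 0.124430625 ≈ 0.157.

0.157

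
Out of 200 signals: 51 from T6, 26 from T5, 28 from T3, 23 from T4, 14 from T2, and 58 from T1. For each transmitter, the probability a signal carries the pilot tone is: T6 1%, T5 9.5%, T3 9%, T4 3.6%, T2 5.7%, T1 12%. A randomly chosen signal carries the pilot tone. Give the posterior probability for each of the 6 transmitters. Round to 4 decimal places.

T6 0.0362, T5 0.1754, T3 0.1789, T4 0.0588, T2 0.0567, T1 0.4941

Prior × likelihood for each hypothesis:
  T6: 0.255 × 0.01 = 0.00255
  T5: 0.13 × 0.095 = 0.01235
  T3: 0.14 × 0.09 = 0.0126
  T4: 0.115 × 0.036 = 0.00414
  T2: 0.07 × 0.057 = 0.00399
  T1: 0.29 × 0.12 = 0.0348
Sum = 0.07043.
P(T6 | pilot) = 0.00255/0.07043 ≈ 0.0362
P(T5 | pilot) = 0.01235/0.07043 ≈ 0.1754
P(T3 | pilot) = 0.0126/0.07043 ≈ 0.1789
P(T4 | pilot) = 0.00414/0.07043 ≈ 0.0588
P(T2 | pilot) = 0.00399/0.07043 ≈ 0.0567
P(T1 | pilot) = 0.0348/0.07043 ≈ 0.4941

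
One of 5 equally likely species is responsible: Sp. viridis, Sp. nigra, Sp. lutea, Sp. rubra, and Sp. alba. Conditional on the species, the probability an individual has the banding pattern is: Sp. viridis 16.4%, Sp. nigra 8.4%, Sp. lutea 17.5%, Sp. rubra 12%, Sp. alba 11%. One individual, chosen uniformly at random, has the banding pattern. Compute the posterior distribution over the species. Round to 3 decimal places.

Since the prior is uniform, the posterior is proportional to the likelihood:
  Sp. viridis: 0.164
  Sp. nigra: 0.084
  Sp. lutea: 0.175
  Sp. rubra: 0.12
  Sp. alba: 0.11
Normalizing constant = 0.653.
P(Sp. viridis | banded) = 0.164/0.653 ≈ 0.251
P(Sp. nigra | banded) = 0.084/0.653 ≈ 0.129
P(Sp. lutea | banded) = 0.175/0.653 ≈ 0.268
P(Sp. rubra | banded) = 0.12/0.653 ≈ 0.184
P(Sp. alba | banded) = 0.11/0.653 ≈ 0.168

Sp. viridis 0.251, Sp. nigra 0.129, Sp. lutea 0.268, Sp. rubra 0.184, Sp. alba 0.168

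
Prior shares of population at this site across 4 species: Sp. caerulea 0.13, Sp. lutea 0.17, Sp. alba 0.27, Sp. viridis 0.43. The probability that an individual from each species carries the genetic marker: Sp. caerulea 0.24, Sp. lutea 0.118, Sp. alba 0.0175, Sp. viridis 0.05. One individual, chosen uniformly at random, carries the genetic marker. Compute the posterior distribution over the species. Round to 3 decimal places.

Sp. caerulea 0.403, Sp. lutea 0.259, Sp. alba 0.061, Sp. viridis 0.277

Prior × likelihood for each hypothesis:
  Sp. caerulea: 0.13 × 0.24 = 0.0312
  Sp. lutea: 0.17 × 0.118 = 0.02006
  Sp. alba: 0.27 × 0.0175 = 0.004725
  Sp. viridis: 0.43 × 0.05 = 0.0215
Total = 0.077485.
P(Sp. caerulea | marker) = 0.0312/0.077485 ≈ 0.403
P(Sp. lutea | marker) = 0.02006/0.077485 ≈ 0.259
P(Sp. alba | marker) = 0.004725/0.077485 ≈ 0.061
P(Sp. viridis | marker) = 0.0215/0.077485 ≈ 0.277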